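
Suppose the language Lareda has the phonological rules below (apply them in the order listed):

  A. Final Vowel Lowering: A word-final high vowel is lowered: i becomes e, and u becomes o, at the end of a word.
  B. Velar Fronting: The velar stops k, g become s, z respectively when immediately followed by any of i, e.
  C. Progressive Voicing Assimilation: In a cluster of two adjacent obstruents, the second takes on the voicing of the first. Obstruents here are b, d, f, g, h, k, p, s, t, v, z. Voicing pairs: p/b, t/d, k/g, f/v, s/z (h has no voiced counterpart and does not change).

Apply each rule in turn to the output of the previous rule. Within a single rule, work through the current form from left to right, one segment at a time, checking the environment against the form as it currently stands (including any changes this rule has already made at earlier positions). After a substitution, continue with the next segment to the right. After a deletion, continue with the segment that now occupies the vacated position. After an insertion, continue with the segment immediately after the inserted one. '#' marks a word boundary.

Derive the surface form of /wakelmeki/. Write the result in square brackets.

A Final Vowel Lowering: [wakelmeki] → [wakelmeke]
B Velar Fronting: [wakelmeke] → [waselmese]
C Progressive Voicing Assimilation: no change — [waselmese]

[waselmese]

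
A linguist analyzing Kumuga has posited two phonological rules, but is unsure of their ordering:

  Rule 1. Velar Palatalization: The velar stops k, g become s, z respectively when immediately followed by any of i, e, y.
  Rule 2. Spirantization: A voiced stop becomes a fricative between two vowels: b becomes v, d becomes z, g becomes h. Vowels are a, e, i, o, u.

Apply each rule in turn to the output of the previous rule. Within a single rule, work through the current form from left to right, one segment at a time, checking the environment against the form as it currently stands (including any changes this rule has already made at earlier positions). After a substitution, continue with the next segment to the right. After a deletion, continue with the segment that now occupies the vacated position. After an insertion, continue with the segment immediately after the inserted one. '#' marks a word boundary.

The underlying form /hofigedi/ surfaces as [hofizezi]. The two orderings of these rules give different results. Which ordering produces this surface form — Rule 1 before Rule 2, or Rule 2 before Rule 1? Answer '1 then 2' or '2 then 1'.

1 then 2

Order 1 then 2:
  1 Velar Palatalization: [hofigedi] → [hofizedi]
  2 Spirantization: [hofizedi] → [hofizezi]
  result: [hofizezi]
Order 2 then 1:
  2 Spirantization: [hofigedi] → [hofihezi]
  1 Velar Palatalization: no change — [hofihezi]
  result: [hofihezi]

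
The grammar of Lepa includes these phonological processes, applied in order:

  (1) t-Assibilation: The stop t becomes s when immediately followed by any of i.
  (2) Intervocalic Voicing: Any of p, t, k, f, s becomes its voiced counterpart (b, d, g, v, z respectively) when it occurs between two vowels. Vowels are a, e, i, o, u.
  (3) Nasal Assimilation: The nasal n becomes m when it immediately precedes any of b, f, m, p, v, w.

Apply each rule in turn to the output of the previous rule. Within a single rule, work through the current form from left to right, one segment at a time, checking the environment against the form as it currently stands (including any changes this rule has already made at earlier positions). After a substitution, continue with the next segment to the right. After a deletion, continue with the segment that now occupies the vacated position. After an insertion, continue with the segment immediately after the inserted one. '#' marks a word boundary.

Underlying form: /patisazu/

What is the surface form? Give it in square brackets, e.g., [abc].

(1) t-Assibilation: [patisazu] → [pasisazu]
(2) Intervocalic Voicing: [pasisazu] → [pazizazu]
(3) Nasal Assimilation: no change — [pazizazu]

[pazizazu]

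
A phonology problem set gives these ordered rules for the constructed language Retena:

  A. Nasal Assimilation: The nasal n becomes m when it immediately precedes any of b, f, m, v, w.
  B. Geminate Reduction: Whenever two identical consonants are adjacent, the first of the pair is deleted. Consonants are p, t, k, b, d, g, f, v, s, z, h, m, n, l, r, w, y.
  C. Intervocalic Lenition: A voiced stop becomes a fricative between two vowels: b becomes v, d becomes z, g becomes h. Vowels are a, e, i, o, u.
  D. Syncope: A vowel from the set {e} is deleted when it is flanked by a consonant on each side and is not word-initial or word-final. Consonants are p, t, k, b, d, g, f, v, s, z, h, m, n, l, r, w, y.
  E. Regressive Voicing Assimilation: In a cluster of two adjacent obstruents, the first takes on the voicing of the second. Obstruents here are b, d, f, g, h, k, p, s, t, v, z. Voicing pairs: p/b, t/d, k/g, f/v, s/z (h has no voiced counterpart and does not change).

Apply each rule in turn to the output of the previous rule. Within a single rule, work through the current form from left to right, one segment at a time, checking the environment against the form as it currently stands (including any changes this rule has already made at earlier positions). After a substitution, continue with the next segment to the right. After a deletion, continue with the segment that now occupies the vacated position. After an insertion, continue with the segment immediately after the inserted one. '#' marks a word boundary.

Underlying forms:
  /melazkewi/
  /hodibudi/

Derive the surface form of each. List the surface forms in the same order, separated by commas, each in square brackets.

/melazkewi/:
  A Nasal Assimilation: no change — [melazkewi]
  B Geminate Reduction: no change — [melazkewi]
  C Intervocalic Lenition: no change — [melazkewi]
  D Syncope: [melazkewi] → [mlazkwi]
  E Regressive Voicing Assimilation: [mlazkwi] → [mlaskwi]
/hodibudi/:
  A Nasal Assimilation: no change — [hodibudi]
  B Geminate Reduction: no change — [hodibudi]
  C Intervocalic Lenition: [hodibudi] → [hozivuzi]
  D Syncope: no change — [hozivuzi]
  E Regressive Voicing Assimilation: no change — [hozivuzi]

[mlaskwi], [hozivuzi]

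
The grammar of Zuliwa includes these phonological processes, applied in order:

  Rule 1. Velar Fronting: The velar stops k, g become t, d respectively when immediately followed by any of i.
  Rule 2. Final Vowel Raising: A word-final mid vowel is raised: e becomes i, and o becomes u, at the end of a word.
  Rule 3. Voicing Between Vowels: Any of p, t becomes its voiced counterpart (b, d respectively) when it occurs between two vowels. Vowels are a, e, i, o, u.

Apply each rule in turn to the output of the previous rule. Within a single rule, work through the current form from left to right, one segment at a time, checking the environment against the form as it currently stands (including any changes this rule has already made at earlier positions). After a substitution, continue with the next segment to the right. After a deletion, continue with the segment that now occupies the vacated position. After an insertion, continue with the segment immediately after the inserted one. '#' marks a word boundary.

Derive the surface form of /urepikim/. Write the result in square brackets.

[urebidim]

Rule 1 Velar Fronting: [urepikim] → [urepitim]
Rule 2 Final Vowel Raising: no change — [urepitim]
Rule 3 Voicing Between Vowels: [urepitim] → [urebidim]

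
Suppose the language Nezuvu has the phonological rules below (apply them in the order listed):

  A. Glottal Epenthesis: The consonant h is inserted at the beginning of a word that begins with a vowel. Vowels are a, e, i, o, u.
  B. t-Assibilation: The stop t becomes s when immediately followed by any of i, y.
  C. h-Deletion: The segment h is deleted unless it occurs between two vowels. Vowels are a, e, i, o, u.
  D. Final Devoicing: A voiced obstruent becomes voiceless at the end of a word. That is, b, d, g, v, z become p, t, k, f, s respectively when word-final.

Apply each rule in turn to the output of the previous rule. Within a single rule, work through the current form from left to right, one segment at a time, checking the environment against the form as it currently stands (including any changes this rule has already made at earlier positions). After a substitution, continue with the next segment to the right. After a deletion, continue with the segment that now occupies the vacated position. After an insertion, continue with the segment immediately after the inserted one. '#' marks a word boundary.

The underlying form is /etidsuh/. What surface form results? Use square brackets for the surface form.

[esidsu]

A Glottal Epenthesis: [etidsuh] → [hetidsuh]
B t-Assibilation: [hetidsuh] → [hesidsuh]
C h-Deletion: [hesidsuh] → [esidsu]
D Final Devoicing: no change — [esidsu]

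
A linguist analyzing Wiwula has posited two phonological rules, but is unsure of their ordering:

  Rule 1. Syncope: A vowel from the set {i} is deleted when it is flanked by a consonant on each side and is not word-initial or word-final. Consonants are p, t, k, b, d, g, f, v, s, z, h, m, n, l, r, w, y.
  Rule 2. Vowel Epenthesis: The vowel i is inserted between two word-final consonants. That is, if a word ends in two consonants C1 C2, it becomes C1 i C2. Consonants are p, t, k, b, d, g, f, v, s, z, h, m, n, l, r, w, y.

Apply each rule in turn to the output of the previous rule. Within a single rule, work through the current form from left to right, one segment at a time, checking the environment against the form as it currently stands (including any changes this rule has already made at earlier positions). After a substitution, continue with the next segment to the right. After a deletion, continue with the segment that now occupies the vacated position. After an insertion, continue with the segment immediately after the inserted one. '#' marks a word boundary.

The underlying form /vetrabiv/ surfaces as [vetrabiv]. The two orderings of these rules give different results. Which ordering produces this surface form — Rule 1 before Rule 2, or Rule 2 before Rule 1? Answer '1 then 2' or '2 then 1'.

1 then 2

Order 1 then 2:
  1 Syncope: [vetrabiv] → [vetrabv]
  2 Vowel Epenthesis: [vetrabv] → [vetrabiv]
  result: [vetrabiv]
Order 2 then 1:
  2 Vowel Epenthesis: no change — [vetrabiv]
  1 Syncope: [vetrabiv] → [vetrabv]
  result: [vetrabv]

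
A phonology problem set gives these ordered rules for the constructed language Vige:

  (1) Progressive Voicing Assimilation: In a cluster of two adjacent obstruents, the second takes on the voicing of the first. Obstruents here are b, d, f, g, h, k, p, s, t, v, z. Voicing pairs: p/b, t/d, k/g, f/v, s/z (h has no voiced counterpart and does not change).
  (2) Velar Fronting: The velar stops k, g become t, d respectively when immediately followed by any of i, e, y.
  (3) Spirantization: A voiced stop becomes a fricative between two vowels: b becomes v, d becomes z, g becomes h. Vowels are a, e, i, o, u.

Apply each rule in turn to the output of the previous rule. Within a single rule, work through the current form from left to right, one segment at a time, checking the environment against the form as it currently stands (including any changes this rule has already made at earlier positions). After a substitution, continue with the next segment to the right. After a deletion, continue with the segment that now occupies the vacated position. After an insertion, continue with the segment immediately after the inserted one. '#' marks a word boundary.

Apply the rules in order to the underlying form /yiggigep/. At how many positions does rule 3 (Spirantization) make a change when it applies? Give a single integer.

1

(1) Progressive Voicing Assimilation: no change — [yiggigep]
(2) Velar Fronting: [yiggigep] → [yigdidep]
(3) Spirantization: [yigdidep] → [yigdizep]
Rule 3 changed 1 position(s).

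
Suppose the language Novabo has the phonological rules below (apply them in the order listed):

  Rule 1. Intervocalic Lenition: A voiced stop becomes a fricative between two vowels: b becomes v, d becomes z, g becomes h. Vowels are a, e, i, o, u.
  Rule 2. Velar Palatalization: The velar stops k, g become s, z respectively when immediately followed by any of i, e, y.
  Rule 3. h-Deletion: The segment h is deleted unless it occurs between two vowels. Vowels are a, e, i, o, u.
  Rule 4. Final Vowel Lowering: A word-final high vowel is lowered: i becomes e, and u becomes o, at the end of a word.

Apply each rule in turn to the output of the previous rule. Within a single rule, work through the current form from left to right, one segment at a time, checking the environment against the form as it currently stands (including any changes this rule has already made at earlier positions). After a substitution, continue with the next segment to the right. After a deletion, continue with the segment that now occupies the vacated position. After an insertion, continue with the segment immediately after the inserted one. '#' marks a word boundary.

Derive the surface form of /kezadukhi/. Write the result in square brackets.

[sezazuke]

Rule 1 Intervocalic Lenition: [kezadukhi] → [kezazukhi]
Rule 2 Velar Palatalization: [kezazukhi] → [sezazukhi]
Rule 3 h-Deletion: [sezazukhi] → [sezazuki]
Rule 4 Final Vowel Lowering: [sezazuki] → [sezazuke]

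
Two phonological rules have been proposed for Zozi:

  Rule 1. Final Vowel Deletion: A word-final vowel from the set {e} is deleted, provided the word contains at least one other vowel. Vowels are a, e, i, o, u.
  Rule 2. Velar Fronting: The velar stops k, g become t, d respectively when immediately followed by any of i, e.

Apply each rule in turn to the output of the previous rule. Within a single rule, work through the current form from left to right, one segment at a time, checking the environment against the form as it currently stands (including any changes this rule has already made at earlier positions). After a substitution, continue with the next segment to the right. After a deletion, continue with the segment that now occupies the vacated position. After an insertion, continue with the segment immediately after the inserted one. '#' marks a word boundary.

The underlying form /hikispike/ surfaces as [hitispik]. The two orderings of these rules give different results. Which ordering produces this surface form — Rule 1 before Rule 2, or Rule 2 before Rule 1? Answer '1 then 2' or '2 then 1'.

1 then 2

Order 1 then 2:
  1 Final Vowel Deletion: [hikispike] → [hikispik]
  2 Velar Fronting: [hikispik] → [hitispik]
  result: [hitispik]
Order 2 then 1:
  2 Velar Fronting: [hikispike] → [hitispite]
  1 Final Vowel Deletion: [hitispite] → [hitispit]
  result: [hitispit]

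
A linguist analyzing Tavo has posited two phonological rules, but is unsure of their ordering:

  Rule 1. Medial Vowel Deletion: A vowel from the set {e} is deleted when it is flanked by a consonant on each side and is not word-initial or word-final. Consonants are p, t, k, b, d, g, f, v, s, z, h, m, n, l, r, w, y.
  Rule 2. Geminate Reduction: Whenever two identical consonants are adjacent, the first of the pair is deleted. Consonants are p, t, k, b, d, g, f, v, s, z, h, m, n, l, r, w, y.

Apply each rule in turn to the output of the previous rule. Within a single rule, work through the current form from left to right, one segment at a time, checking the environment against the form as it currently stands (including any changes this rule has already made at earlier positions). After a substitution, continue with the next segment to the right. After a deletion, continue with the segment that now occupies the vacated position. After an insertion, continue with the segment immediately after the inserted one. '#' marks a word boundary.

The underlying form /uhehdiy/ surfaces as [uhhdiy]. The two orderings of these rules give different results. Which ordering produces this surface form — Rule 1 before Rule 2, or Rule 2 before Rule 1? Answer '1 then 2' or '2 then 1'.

2 then 1

Order 1 then 2:
  1 Medial Vowel Deletion: [uhehdiy] → [uhhdiy]
  2 Geminate Reduction: [uhhdiy] → [uhdiy]
  result: [uhdiy]
Order 2 then 1:
  2 Geminate Reduction: no change — [uhehdiy]
  1 Medial Vowel Deletion: [uhehdiy] → [uhhdiy]
  result: [uhhdiy]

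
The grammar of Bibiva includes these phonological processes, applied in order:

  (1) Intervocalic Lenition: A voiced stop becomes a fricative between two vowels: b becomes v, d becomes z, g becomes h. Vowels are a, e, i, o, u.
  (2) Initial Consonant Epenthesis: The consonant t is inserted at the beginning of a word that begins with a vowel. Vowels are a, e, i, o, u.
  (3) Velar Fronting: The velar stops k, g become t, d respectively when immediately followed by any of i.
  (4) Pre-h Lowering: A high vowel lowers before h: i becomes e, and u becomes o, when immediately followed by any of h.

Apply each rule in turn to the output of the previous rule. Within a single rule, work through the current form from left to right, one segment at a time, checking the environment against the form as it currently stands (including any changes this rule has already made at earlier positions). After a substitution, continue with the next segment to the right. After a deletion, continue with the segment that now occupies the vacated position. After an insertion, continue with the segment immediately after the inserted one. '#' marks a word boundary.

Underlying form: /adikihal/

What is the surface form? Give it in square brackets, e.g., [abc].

(1) Intervocalic Lenition: [adikihal] → [azikihal]
(2) Initial Consonant Epenthesis: [azikihal] → [tazikihal]
(3) Velar Fronting: [tazikihal] → [tazitihal]
(4) Pre-h Lowering: [tazitihal] → [tazitehal]

[tazitehal]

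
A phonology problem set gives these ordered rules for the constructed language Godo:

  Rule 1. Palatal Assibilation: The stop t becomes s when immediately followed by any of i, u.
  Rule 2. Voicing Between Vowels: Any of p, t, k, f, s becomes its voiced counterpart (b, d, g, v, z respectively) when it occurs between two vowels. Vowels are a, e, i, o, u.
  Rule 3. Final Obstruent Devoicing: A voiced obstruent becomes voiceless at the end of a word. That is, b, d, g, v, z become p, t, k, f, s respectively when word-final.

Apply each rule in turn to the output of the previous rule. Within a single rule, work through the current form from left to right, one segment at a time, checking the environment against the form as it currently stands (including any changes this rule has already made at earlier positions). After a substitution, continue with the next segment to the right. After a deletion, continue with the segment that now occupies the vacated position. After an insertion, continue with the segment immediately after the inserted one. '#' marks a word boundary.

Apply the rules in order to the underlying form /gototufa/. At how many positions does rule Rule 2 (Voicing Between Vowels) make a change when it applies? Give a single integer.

Rule 1 Palatal Assibilation: [gototufa] → [gotosufa]
Rule 2 Voicing Between Vowels: [gotosufa] → [godozuva]
Rule 3 Final Obstruent Devoicing: no change — [godozuva]
Rule Rule 2 changed 3 position(s).

3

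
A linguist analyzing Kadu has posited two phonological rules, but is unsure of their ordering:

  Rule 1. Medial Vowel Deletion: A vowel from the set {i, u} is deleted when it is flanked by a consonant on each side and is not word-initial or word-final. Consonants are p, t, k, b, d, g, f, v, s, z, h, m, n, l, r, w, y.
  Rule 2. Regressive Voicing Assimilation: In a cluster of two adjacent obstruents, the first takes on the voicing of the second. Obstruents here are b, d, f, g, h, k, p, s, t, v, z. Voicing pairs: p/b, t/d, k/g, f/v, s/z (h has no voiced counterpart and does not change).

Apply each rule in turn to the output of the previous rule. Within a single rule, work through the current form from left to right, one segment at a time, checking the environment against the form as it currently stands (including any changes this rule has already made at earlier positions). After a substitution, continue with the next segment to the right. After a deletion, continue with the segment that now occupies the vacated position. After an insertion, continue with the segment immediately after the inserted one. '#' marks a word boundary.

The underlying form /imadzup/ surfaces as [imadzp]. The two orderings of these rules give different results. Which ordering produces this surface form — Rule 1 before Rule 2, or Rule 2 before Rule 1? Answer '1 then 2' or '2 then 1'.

Order 1 then 2:
  1 Medial Vowel Deletion: [imadzup] → [imadzp]
  2 Regressive Voicing Assimilation: [imadzp] → [imadsp]
  result: [imadsp]
Order 2 then 1:
  2 Regressive Voicing Assimilation: no change — [imadzup]
  1 Medial Vowel Deletion: [imadzup] → [imadzp]
  result: [imadzp]

2 then 1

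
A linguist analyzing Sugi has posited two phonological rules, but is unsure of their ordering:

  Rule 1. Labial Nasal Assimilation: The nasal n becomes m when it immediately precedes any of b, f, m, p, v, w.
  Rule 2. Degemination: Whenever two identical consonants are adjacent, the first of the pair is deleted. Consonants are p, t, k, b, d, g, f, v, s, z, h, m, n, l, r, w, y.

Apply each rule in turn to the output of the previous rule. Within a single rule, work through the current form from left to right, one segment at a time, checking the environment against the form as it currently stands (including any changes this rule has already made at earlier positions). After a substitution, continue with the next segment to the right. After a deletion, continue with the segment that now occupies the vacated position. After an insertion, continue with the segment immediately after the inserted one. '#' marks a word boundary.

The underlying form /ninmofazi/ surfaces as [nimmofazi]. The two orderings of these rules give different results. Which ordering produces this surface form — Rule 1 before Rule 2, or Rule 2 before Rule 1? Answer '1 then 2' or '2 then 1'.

2 then 1

Order 1 then 2:
  1 Labial Nasal Assimilation: [ninmofazi] → [nimmofazi]
  2 Degemination: [nimmofazi] → [nimofazi]
  result: [nimofazi]
Order 2 then 1:
  2 Degemination: no change — [ninmofazi]
  1 Labial Nasal Assimilation: [ninmofazi] → [nimmofazi]
  result: [nimmofazi]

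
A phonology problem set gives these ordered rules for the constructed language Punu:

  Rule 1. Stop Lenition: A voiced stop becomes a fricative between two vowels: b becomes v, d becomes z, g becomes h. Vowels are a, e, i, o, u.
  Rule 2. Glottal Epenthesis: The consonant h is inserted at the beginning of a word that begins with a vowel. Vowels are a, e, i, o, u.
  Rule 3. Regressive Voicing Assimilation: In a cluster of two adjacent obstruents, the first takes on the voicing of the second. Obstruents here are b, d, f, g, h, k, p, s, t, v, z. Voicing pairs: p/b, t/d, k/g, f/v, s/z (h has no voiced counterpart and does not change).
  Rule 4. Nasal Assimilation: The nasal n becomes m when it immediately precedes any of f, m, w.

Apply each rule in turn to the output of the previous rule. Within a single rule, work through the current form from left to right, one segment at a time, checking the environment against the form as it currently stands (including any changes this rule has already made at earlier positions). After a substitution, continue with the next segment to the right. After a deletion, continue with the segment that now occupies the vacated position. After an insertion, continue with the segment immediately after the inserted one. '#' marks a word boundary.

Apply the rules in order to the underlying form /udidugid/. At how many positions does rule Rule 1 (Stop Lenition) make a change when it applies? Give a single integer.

3

Rule 1 Stop Lenition: [udidugid] → [uzizuhid]
Rule 2 Glottal Epenthesis: [uzizuhid] → [huzizuhid]
Rule 3 Regressive Voicing Assimilation: no change — [huzizuhid]
Rule 4 Nasal Assimilation: no change — [huzizuhid]
Rule Rule 1 changed 3 position(s).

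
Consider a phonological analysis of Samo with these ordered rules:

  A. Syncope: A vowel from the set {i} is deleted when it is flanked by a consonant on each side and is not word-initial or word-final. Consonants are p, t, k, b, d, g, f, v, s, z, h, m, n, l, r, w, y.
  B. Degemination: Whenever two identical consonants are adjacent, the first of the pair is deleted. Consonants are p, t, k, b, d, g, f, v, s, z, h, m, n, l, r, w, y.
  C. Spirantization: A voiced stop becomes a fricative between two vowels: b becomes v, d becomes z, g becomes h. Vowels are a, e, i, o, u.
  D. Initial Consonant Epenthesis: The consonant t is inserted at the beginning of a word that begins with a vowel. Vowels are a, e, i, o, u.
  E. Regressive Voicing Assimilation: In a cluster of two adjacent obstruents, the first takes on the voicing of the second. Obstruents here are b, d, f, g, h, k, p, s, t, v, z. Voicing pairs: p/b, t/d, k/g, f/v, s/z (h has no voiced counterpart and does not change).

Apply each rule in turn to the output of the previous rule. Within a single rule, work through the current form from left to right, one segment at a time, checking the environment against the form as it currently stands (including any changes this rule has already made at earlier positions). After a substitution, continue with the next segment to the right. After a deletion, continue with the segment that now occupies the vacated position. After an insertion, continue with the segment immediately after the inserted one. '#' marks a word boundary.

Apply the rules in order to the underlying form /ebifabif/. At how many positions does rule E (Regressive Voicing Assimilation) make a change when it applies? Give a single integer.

A Syncope: [ebifabif] → [ebfabf]
B Degemination: no change — [ebfabf]
C Spirantization: no change — [ebfabf]
D Initial Consonant Epenthesis: [ebfabf] → [tebfabf]
E Regressive Voicing Assimilation: [tebfabf] → [tepfapf]
Rule E changed 2 position(s).

2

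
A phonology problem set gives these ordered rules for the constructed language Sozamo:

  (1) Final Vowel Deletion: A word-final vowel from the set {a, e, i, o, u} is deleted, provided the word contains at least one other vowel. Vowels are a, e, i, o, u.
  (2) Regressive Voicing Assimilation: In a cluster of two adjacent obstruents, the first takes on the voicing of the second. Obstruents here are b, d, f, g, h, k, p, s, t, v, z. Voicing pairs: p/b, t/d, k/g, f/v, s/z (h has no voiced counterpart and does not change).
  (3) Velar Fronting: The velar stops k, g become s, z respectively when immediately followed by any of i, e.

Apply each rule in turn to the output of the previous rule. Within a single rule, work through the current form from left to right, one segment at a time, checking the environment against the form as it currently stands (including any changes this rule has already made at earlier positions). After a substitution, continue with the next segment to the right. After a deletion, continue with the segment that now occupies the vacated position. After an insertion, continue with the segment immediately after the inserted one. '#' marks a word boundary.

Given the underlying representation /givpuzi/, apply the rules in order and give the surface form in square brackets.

(1) Final Vowel Deletion: [givpuzi] → [givpuz]
(2) Regressive Voicing Assimilation: [givpuz] → [gifpuz]
(3) Velar Fronting: [gifpuz] → [zifpuz]

[zifpuz]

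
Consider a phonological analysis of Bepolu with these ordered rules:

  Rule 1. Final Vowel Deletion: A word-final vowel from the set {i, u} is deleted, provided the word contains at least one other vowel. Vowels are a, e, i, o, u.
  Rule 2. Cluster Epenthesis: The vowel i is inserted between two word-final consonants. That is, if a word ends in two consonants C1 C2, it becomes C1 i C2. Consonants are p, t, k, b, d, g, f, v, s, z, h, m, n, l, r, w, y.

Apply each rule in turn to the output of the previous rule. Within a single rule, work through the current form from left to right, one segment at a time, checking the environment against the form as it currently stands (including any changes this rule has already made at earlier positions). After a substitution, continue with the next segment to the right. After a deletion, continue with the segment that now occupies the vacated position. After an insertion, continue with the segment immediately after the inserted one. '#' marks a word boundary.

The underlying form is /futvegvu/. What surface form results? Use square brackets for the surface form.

[futvegiv]

Rule 1 Final Vowel Deletion: [futvegvu] → [futvegv]
Rule 2 Cluster Epenthesis: [futvegv] → [futvegiv]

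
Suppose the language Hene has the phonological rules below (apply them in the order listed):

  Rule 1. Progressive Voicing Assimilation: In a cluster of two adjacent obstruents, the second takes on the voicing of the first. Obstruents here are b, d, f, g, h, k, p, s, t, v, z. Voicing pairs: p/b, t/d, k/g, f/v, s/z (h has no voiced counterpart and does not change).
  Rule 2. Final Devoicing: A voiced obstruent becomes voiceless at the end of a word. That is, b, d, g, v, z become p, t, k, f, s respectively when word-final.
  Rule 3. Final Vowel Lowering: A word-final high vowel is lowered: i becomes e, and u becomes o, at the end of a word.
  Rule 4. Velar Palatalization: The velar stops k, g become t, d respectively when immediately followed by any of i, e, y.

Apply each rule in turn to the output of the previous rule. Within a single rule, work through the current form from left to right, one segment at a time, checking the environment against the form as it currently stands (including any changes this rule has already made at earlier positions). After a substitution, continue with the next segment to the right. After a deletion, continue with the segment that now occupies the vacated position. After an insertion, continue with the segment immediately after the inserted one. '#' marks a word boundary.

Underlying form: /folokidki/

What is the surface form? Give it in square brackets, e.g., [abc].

Rule 1 Progressive Voicing Assimilation: [folokidki] → [folokidgi]
Rule 2 Final Devoicing: no change — [folokidgi]
Rule 3 Final Vowel Lowering: [folokidgi] → [folokidge]
Rule 4 Velar Palatalization: [folokidge] → [folotidde]

[folotidde]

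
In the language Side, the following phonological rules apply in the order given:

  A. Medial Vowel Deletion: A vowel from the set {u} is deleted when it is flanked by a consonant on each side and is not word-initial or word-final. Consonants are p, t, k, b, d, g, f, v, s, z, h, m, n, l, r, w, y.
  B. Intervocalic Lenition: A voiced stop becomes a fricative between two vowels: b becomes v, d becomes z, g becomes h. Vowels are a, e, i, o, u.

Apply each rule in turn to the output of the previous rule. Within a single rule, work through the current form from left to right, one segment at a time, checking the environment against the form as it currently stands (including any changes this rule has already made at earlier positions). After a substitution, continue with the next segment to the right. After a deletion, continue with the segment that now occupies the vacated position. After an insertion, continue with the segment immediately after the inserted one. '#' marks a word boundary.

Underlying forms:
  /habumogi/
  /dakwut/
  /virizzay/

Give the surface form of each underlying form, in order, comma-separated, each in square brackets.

[habmohi], [dakwt], [virizzay]

/habumogi/:
  A Medial Vowel Deletion: [habumogi] → [habmogi]
  B Intervocalic Lenition: [habmogi] → [habmohi]
/dakwut/:
  A Medial Vowel Deletion: [dakwut] → [dakwt]
  B Intervocalic Lenition: no change — [dakwt]
/virizzay/:
  A Medial Vowel Deletion: no change — [virizzay]
  B Intervocalic Lenition: no change — [virizzay]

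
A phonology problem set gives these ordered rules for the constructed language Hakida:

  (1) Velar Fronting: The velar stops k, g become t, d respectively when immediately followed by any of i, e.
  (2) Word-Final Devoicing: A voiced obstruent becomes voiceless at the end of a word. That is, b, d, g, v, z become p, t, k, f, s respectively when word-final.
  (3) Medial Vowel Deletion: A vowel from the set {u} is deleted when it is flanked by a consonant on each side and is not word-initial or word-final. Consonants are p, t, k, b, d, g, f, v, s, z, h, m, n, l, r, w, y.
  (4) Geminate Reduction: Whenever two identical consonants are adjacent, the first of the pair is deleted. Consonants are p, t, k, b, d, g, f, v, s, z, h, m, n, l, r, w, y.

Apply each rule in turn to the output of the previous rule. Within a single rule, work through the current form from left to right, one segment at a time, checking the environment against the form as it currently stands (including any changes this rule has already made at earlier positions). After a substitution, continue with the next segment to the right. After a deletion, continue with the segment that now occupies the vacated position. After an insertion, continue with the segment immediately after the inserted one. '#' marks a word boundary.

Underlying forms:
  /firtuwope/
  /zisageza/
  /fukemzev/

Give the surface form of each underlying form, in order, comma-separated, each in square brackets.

[firtwope], [zisadeza], [ftemzef]

/firtuwope/:
  (1) Velar Fronting: no change — [firtuwope]
  (2) Word-Final Devoicing: no change — [firtuwope]
  (3) Medial Vowel Deletion: [firtuwope] → [firtwope]
  (4) Geminate Reduction: no change — [firtwope]
/zisageza/:
  (1) Velar Fronting: [zisageza] → [zisadeza]
  (2) Word-Final Devoicing: no change — [zisadeza]
  (3) Medial Vowel Deletion: no change — [zisadeza]
  (4) Geminate Reduction: no change — [zisadeza]
/fukemzev/:
  (1) Velar Fronting: [fukemzev] → [futemzev]
  (2) Word-Final Devoicing: [futemzev] → [futemzef]
  (3) Medial Vowel Deletion: [futemzef] → [ftemzef]
  (4) Geminate Reduction: no change — [ftemzef]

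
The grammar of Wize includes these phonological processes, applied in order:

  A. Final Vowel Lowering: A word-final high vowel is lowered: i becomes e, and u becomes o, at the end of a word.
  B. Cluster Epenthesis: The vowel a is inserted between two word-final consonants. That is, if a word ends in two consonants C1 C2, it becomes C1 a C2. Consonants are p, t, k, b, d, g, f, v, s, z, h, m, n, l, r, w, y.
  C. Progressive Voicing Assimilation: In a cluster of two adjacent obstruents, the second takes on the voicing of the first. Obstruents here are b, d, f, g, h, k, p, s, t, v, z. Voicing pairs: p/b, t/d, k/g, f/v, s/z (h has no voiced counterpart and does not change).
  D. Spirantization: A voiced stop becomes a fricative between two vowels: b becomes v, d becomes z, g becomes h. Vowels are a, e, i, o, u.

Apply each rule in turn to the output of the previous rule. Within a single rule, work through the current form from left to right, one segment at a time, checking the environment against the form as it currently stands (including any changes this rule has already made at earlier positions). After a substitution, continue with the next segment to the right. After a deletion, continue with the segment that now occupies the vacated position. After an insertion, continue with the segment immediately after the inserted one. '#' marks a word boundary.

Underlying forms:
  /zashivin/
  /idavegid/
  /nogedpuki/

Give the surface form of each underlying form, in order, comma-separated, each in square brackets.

/zashivin/:
  A Final Vowel Lowering: no change — [zashivin]
  B Cluster Epenthesis: no change — [zashivin]
  C Progressive Voicing Assimilation: no change — [zashivin]
  D Spirantization: no change — [zashivin]
/idavegid/:
  A Final Vowel Lowering: no change — [idavegid]
  B Cluster Epenthesis: no change — [idavegid]
  C Progressive Voicing Assimilation: no change — [idavegid]
  D Spirantization: [idavegid] → [izavehid]
/nogedpuki/:
  A Final Vowel Lowering: [nogedpuki] → [nogedpuke]
  B Cluster Epenthesis: no change — [nogedpuke]
  C Progressive Voicing Assimilation: [nogedpuke] → [nogedbuke]
  D Spirantization: [nogedbuke] → [nohedbuke]

[zashivin], [izavehid], [nohedbuke]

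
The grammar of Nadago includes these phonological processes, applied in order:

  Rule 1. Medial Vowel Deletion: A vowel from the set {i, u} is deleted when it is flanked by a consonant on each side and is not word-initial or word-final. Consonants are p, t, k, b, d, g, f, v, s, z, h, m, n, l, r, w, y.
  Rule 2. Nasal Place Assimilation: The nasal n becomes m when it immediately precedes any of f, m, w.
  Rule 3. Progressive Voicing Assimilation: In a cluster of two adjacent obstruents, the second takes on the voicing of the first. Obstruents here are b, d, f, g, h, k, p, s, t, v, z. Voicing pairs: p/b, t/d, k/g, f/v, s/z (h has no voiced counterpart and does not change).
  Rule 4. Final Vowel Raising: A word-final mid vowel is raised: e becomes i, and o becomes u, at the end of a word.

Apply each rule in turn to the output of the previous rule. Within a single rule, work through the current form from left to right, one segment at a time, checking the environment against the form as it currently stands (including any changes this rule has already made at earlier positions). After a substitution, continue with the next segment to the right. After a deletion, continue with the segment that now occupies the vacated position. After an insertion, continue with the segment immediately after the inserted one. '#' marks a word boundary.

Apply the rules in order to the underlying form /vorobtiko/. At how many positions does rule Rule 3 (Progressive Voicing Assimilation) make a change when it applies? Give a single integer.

2

Rule 1 Medial Vowel Deletion: [vorobtiko] → [vorobtko]
Rule 2 Nasal Place Assimilation: no change — [vorobtko]
Rule 3 Progressive Voicing Assimilation: [vorobtko] → [vorobdgo]
Rule 4 Final Vowel Raising: [vorobdgo] → [vorobdgu]
Rule Rule 3 changed 2 position(s).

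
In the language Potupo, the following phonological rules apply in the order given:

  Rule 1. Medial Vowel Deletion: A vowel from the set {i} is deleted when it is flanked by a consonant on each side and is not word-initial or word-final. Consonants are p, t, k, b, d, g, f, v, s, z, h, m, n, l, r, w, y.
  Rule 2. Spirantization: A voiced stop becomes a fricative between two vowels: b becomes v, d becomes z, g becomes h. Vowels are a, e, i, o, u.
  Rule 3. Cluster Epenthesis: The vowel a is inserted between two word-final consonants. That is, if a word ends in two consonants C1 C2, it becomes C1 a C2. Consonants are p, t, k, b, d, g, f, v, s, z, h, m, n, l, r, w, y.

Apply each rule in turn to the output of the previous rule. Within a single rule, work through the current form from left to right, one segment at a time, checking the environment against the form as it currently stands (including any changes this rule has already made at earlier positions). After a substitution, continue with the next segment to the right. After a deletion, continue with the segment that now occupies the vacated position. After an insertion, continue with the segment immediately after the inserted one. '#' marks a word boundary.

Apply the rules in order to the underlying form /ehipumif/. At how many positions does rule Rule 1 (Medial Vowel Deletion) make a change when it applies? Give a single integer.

Rule 1 Medial Vowel Deletion: [ehipumif] → [ehpumf]
Rule 2 Spirantization: no change — [ehpumf]
Rule 3 Cluster Epenthesis: [ehpumf] → [ehpumaf]
Rule Rule 1 changed 2 position(s).

2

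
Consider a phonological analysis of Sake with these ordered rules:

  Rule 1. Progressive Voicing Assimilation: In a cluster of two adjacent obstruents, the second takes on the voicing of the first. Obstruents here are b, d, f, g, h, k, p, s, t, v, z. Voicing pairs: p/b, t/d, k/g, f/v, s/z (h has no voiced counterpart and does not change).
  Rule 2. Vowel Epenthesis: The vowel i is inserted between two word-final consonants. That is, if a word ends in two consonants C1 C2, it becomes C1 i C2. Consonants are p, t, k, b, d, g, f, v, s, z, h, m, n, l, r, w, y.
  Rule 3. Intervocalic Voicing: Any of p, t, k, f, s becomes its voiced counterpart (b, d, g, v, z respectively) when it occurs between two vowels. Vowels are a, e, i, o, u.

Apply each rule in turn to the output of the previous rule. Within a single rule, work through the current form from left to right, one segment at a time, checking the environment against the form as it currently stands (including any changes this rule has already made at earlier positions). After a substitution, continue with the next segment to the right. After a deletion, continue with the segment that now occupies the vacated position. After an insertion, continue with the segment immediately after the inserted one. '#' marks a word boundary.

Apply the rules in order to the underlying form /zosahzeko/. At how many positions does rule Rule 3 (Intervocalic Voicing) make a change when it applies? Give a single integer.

Rule 1 Progressive Voicing Assimilation: [zosahzeko] → [zosahseko]
Rule 2 Vowel Epenthesis: no change — [zosahseko]
Rule 3 Intervocalic Voicing: [zosahseko] → [zozahsego]
Rule Rule 3 changed 2 position(s).

2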